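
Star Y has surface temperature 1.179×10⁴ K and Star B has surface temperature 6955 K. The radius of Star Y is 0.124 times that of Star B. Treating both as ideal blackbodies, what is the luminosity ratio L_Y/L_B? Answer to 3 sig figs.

L ∝ R²T⁴, so L_Y/L_B = (R_Y/R_B)²(T_Y/T_B)⁴ = (0.124)² × (1.179×10⁴/6955)⁴ = 0.015376 × 8.25784 = 0.127.

L_Y/L_B ≈ 0.127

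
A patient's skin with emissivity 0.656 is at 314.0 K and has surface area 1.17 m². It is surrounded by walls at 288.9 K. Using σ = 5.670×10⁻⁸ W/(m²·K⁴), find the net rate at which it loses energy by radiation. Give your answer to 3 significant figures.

Net loss ≈ 120 W

Area A = 1.17 m².
Net radiated power P_net = εσA(T⁴ − T₀⁴) = 0.656×5.670×10⁻⁸×1.17×(314.0⁴ − 288.9⁴).
T⁴ − T₀⁴ = 9.72117×10⁹ − 6.96611×10⁹ = 2.75506×10⁹ K⁴, so P_net = 120 W.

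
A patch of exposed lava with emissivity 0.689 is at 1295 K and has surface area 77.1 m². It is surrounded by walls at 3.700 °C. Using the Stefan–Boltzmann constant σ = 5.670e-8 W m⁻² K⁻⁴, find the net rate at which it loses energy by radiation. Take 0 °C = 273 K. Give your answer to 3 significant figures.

Net loss ≈ 8.45×10⁶ W

Surroundings: T = 3.700 °C + 273 = 276.700 K.
Area A = 77.1 m².
Net radiated power P_net = εσA(T⁴ − T₀⁴) = 0.689×5.670×10⁻⁸×77.1×(1295⁴ − 276.700⁴).
T⁴ − T₀⁴ = 2.81241×10¹² − 5.86188×10⁹ = 2.80655×10¹² K⁴, so P_net = 8.45×10⁶ W.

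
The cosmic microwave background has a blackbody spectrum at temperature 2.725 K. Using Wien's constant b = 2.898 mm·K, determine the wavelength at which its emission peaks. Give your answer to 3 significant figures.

Wien's displacement law: λ_max = b/T = (2.898×10⁻³ m·K)/(2.725 K) = 1.063×10⁻³ m.
That is 1.06×10⁻³ m, in the microwave range.

λ_max ≈ 1.06×10⁻³ m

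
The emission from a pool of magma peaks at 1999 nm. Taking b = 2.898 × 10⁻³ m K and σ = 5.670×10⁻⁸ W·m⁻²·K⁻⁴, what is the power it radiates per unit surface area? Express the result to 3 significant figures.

I ≈ 2.50×10⁵ W/m²

Wien's law: T = b/λ_max = 2.898×10⁻³/1.999×10⁻⁶ = 1449.72 K.
Then I = σT⁴ = 5.670×10⁻⁸×(1449.72)⁴ = 2.50×10⁵ W/m².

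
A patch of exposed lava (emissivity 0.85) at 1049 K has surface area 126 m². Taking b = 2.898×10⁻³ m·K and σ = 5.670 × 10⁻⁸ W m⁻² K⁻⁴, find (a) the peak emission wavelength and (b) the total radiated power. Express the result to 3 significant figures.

λ_max ≈ 2.76×10³ nm; P ≈ 7.35×10⁶ W

(a) λ_max = b/T = 2.898×10⁻³/1049 = 2.763×10⁻⁶ m = 2.76×10³ nm.
Area A = 126 m².
(b) P = εσAT⁴ = 0.85×5.670×10⁻⁸×126×(1049)⁴ = 7.35×10⁶ W.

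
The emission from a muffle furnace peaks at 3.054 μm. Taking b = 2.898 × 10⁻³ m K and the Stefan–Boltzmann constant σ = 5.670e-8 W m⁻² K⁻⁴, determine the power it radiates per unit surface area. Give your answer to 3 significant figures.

Wien's law: T = b/λ_max = 2.898×10⁻³/3.054×10⁻⁶ = 948.919 K.
Then I = σT⁴ = 5.670×10⁻⁸×(948.919)⁴ = 4.60×10⁴ W/m².

I ≈ 4.60×10⁴ W/m²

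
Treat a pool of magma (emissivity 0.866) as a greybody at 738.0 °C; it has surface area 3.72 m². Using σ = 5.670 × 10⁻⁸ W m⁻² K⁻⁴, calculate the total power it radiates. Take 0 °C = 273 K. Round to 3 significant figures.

P ≈ 1.91×10⁵ W

T = 738.0 °C + 273 = 1011.0 K.
Area A = 3.72 m².
P = εσAT⁴ = 0.866 × 5.670×10⁻⁸ × 3.72 × (1011.0)⁴ = 1.91×10⁵ W.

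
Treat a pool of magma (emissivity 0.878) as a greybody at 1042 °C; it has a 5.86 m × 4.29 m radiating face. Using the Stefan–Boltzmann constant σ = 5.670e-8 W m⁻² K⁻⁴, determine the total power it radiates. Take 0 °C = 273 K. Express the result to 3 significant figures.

P ≈ 3.74×10⁶ W

T = 1042 °C + 273 = 1315 K.
Area A = 5.86 × 4.29 = 25.1394 m².
P = εσAT⁴ = 0.878 × 5.670×10⁻⁸ × 25.1394 × (1315)⁴ = 3.74×10⁶ W.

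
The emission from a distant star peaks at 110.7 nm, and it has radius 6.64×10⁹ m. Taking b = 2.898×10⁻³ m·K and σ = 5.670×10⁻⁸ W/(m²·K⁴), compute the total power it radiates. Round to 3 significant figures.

Wien's law: T = b/λ_max = 2.898×10⁻³/1.107×10⁻⁷ = 26178.9 K.
Surface area A = 4πR² = 4π(6.64×10⁹ m)² = 5.54046×10²⁰ m².
Then P = σAT⁴ = 5.670×10⁻⁸×5.54046×10²⁰×(26178.9)⁴ = 1.48×10³¹ W.

P ≈ 1.48×10³¹ W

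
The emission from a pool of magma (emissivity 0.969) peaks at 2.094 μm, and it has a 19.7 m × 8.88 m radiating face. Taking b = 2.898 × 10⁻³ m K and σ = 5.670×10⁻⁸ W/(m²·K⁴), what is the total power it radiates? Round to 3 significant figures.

P ≈ 3.53×10⁷ W

Wien's law: T = b/λ_max = 2.898×10⁻³/2.094×10⁻⁶ = 1383.95 K.
Area A = 19.7 × 8.88 = 174.936 m².
Then P = εσAT⁴ = 0.969×5.670×10⁻⁸×174.936×(1383.95)⁴ = 3.53×10⁷ W.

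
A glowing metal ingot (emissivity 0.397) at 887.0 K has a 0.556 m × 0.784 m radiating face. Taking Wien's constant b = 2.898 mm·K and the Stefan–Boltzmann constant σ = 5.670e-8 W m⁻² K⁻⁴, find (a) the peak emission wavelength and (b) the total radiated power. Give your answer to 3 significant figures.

λ_max ≈ 3.27 μm; P ≈ 6.07×10³ W

(a) λ_max = b/T = 2.898×10⁻³/887.0 = 3.267×10⁻⁶ m = 3.27 μm.
Area A = 0.556 × 0.784 = 0.435904 m².
(b) P = εσAT⁴ = 0.397×5.670×10⁻⁸×0.435904×(887.0)⁴ = 6.07×10³ W.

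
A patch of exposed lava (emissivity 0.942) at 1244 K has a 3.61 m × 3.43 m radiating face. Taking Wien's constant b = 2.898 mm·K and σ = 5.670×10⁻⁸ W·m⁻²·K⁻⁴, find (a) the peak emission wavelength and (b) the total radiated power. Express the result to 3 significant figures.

λ_max ≈ 2.33×10³ nm; P ≈ 1.58×10⁶ W

(a) λ_max = b/T = 2.898×10⁻³/1244 = 2.330×10⁻⁶ m = 2.33×10³ nm.
Area A = 3.61 × 3.43 = 12.3823 m².
(b) P = εσAT⁴ = 0.942×5.670×10⁻⁸×12.3823×(1244)⁴ = 1.58×10⁶ W.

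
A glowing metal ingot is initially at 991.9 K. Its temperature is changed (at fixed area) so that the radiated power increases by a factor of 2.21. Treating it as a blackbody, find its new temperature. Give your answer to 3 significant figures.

P ∝ T⁴, so T₂/T₁ = (P₂/P₁)^(1/4) = (2.21)^(1/4) = 1.21926.
T₂ = 991.9 × 1.21926 = 1.21×10³ K.

T₂ ≈ 1.21×10³ K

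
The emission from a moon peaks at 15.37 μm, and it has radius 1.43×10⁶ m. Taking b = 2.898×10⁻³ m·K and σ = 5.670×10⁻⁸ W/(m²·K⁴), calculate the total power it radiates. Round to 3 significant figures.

Wien's law: T = b/λ_max = 2.898×10⁻³/1.537×10⁻⁵ = 188.549 K.
Surface area A = 4πR² = 4π(1.43×10⁶ m)² = 2.56970×10¹³ m².
Then P = σAT⁴ = 5.670×10⁻⁸×2.56970×10¹³×(188.549)⁴ = 1.84×10¹⁵ W.

P ≈ 1.84×10¹⁵ W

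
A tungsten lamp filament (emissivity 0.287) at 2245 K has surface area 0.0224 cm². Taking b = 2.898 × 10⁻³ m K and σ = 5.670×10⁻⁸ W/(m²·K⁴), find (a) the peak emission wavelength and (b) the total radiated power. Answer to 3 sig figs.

(a) λ_max = b/T = 2.898×10⁻³/2245 = 1.291×10⁻⁶ m = 1.29 μm.
Area A = 0.0224 cm² = 2.24×10⁻⁶ m².
(b) P = εσAT⁴ = 0.287×5.670×10⁻⁸×2.24×10⁻⁶×(2245)⁴ = 0.926 W.

λ_max ≈ 1.29 μm; P ≈ 0.926 W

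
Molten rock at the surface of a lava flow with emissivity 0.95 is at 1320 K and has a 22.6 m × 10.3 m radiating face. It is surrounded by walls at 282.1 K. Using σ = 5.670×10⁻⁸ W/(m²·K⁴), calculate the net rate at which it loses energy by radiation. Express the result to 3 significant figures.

Area A = 22.6 × 10.3 = 232.78 m².
Net radiated power P_net = εσA(T⁴ − T₀⁴) = 0.95×5.670×10⁻⁸×232.78×(1320⁴ − 282.1⁴).
T⁴ − T₀⁴ = 3.03596×10¹² − 6.33304×10⁹ = 3.02963×10¹² K⁴, so P_net = 3.80×10⁷ W.

Net loss ≈ 3.80×10⁷ W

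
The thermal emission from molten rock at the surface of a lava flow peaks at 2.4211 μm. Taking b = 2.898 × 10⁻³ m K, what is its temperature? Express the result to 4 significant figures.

T ≈ 1197 K

Wien's law gives T = b/λ_max = (2.898×10⁻³ m·K)/(2.4211×10⁻⁶ m) = 1197 K.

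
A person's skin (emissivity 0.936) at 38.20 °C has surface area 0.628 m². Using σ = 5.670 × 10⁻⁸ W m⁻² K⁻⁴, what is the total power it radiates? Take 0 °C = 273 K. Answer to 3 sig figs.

P ≈ 313 W

T = 38.20 °C + 273 = 311.20 K.
Area A = 0.628 m².
P = εσAT⁴ = 0.936 × 5.670×10⁻⁸ × 0.628 × (311.20)⁴ = 313 W.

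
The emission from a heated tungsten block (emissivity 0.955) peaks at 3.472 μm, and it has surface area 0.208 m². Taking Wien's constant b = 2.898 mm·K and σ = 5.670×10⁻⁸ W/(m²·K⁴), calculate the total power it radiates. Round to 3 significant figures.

P ≈ 5.47×10³ W

Wien's law: T = b/λ_max = 2.898×10⁻³/3.472×10⁻⁶ = 834.677 K.
Area A = 0.208 m².
Then P = εσAT⁴ = 0.955×5.670×10⁻⁸×0.208×(834.677)⁴ = 5.47×10³ W.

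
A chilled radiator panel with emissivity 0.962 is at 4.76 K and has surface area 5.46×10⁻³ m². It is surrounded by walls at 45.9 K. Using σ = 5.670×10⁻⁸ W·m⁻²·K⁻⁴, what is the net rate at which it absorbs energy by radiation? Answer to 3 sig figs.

Net gain ≈ 1.32×10⁻³ W

Area A = 5.46×10⁻³ m².
Net radiated power P_net = εσA(T⁴ − T₀⁴) = 0.962×5.670×10⁻⁸×5.46×10⁻³×(4.76⁴ − 45.9⁴).
T⁴ − T₀⁴ = 513.367 − 4.43865×10⁶ = -4.43814×10⁶ K⁴, so P_net = -1.32×10⁻³ W — negative, meaning a net gain of 1.32×10⁻³ W.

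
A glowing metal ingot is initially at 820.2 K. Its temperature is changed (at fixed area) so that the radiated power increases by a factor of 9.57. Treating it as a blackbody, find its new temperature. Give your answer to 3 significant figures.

P ∝ T⁴, so T₂/T₁ = (P₂/P₁)^(1/4) = (9.57)^(1/4) = 1.75885.
T₂ = 820.2 × 1.75885 = 1.44×10³ K.

T₂ ≈ 1.44×10³ K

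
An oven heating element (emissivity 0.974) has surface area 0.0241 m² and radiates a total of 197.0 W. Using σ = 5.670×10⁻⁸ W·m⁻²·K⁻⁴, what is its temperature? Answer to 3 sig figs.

T ≈ 620 K

Area A = 0.0241 m².
P = εσAT⁴ ⇒ T = (P/(εσA))^(1/4) = (197.0/(0.974×5.670×10⁻⁸×0.0241))^(1/4) = 620 K.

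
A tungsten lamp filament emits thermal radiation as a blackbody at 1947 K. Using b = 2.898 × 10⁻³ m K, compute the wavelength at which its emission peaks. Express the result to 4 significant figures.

Wien's displacement law: λ_max = b/T = (2.898×10⁻³ m·K)/(1947 K) = 1.4884×10⁻⁶ m.
That is 1.488 μm, in the infrared range.

λ_max ≈ 1.488 μm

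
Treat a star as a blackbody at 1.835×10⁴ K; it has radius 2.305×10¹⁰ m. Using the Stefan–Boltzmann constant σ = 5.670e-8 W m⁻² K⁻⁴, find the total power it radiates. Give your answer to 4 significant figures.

P ≈ 4.292×10³¹ W

Surface area A = 4πR² = 4π(2.305×10¹⁰ m)² = 6.67654×10²¹ m².
P = σAT⁴ = 5.670×10⁻⁸ × 6.67654×10²¹ × (1.835×10⁴)⁴ = 4.292×10³¹ W.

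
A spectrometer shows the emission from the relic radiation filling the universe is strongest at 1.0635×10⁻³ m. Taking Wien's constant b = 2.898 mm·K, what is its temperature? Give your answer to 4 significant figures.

Wien's law gives T = b/λ_max = (2.898×10⁻³ m·K)/(1.0635×10⁻³ m) = 2.725 K.

T ≈ 2.725 K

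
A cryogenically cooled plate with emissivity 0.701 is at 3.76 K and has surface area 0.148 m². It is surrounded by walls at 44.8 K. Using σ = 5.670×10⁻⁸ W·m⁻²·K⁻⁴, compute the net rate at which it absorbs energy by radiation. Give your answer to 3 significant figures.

Area A = 0.148 m².
Net radiated power P_net = εσA(T⁴ − T₀⁴) = 0.701×5.670×10⁻⁸×0.148×(3.76⁴ − 44.8⁴).
T⁴ − T₀⁴ = 199.872 − 4.02821×10⁶ = -4.02801×10⁶ K⁴, so P_net = -0.0237 W — negative, meaning a net gain of 0.0237 W.

Net gain ≈ 0.0237 W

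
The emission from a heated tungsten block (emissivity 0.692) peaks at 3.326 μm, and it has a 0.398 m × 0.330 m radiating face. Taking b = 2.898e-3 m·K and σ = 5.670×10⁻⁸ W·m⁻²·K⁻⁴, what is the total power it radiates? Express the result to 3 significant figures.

P ≈ 2.97×10³ W

Wien's law: T = b/λ_max = 2.898×10⁻³/3.326×10⁻⁶ = 871.317 K.
Area A = 0.398 × 0.330 = 0.13134 m².
Then P = εσAT⁴ = 0.692×5.670×10⁻⁸×0.13134×(871.317)⁴ = 2.97×10³ W.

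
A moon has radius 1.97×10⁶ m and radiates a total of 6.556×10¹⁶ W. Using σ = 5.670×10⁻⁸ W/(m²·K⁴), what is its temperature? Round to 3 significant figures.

T ≈ 392 K

Surface area A = 4πR² = 4π(1.97×10⁶ m)² = 4.87688×10¹³ m².
P = σAT⁴ ⇒ T = (P/(σA))^(1/4) = (6.556×10¹⁶/(5.670×10⁻⁸×4.87688×10¹³))^(1/4) = 392 K.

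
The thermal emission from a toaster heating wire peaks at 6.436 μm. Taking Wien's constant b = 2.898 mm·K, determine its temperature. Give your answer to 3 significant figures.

T ≈ 450 K

Wien's law gives T = b/λ_max = (2.898×10⁻³ m·K)/(6.436×10⁻⁶ m) = 450 K.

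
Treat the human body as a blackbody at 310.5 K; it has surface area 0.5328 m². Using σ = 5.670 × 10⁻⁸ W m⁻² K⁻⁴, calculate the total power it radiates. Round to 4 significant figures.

Area A = 0.5328 m².
P = σAT⁴ = 5.670×10⁻⁸ × 0.5328 × (310.5)⁴ = 280.8 W.

P ≈ 280.8 W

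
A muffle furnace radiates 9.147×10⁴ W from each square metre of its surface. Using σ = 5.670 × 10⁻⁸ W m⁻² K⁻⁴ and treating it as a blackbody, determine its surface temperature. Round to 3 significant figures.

I = σT⁴, so T = (I/σ)^(1/4) = (9.147×10⁴/(5.670×10⁻⁸))^(1/4) = 1.13×10³ K.

T ≈ 1.13×10³ K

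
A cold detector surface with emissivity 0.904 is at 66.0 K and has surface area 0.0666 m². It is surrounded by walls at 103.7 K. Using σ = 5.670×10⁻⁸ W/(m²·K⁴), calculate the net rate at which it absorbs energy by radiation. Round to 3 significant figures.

Net gain ≈ 0.330 W

Area A = 0.0666 m².
Net radiated power P_net = εσA(T⁴ − T₀⁴) = 0.904×5.670×10⁻⁸×0.0666×(66.0⁴ − 103.7⁴).
T⁴ − T₀⁴ = 1.89747×10⁷ − 1.15642×10⁸ = -9.66673×10⁷ K⁴, so P_net = -0.330 W — negative, meaning a net gain of 0.330 W.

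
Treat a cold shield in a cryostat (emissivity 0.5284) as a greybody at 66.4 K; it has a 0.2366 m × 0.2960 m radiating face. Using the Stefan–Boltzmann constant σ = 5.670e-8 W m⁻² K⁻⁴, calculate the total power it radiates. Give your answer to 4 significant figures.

Area A = 0.2366 × 0.2960 = 0.0700336 m².
P = εσAT⁴ = 0.5284 × 5.670×10⁻⁸ × 0.0700336 × (66.4)⁴ = 0.04079 W.

P ≈ 0.04079 W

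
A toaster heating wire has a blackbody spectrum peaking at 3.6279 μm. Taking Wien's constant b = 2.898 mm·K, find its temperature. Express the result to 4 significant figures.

Wien's law gives T = b/λ_max = (2.898×10⁻³ m·K)/(3.6279×10⁻⁶ m) = 798.8 K.

T ≈ 798.8 K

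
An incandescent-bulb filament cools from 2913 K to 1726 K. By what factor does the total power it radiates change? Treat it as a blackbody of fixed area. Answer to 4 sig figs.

P ∝ T⁴, so P₂/P₁ = (T₂/T₁)⁴ = (1726/2913)⁴ = (0.592516)⁴ = 0.1233.

P₂/P₁ ≈ 0.1233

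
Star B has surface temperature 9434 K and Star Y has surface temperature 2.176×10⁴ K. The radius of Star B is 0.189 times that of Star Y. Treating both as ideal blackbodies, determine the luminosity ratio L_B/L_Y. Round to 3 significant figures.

L_B/L_Y ≈ 1.26×10⁻³

L ∝ R²T⁴, so L_B/L_Y = (R_B/R_Y)²(T_B/T_Y)⁴ = (0.189)² × (9434/2.176×10⁴)⁴ = 0.035721 × 0.0353303 = 1.26×10⁻³.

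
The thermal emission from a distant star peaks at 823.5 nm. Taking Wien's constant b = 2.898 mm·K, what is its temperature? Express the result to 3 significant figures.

Wien's law gives T = b/λ_max = (2.898×10⁻³ m·K)/(8.235×10⁻⁷ m) = 3.52×10³ K.

T ≈ 3.52×10³ K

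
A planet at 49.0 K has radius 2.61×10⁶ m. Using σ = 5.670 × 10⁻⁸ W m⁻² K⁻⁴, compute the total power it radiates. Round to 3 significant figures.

P ≈ 2.80×10¹³ W

Surface area A = 4πR² = 4π(2.61×10⁶ m)² = 8.56034×10¹³ m².
P = σAT⁴ = 5.670×10⁻⁸ × 8.56034×10¹³ × (49.0)⁴ = 2.80×10¹³ W.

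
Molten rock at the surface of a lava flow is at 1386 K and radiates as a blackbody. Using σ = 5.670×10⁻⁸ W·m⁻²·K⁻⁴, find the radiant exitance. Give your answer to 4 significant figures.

I ≈ 2.092×10⁵ W/m²

Stefan–Boltzmann: I = σT⁴ = 5.670×10⁻⁸ × (1386)⁴ = 2.092×10⁵ W/m².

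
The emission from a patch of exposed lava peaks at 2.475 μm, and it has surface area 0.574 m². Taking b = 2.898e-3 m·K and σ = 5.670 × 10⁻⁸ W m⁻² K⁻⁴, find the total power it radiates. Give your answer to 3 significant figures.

P ≈ 6.12×10⁴ W

Wien's law: T = b/λ_max = 2.898×10⁻³/2.475×10⁻⁶ = 1170.91 K.
Area A = 0.574 m².
Then P = σAT⁴ = 5.670×10⁻⁸×0.574×(1170.91)⁴ = 6.12×10⁴ W.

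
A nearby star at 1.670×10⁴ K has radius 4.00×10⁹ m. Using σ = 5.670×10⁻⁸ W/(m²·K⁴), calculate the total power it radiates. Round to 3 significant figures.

P ≈ 8.87×10²⁹ W

Surface area A = 4πR² = 4π(4.00×10⁹ m)² = 2.01062×10²⁰ m².
P = σAT⁴ = 5.670×10⁻⁸ × 2.01062×10²⁰ × (1.670×10⁴)⁴ = 8.87×10²⁹ W.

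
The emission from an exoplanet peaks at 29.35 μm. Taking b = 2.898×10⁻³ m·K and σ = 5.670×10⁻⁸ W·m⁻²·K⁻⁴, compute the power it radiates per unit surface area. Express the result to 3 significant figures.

I ≈ 5.39 W/m²

Wien's law: T = b/λ_max = 2.898×10⁻³/2.935×10⁻⁵ = 98.7394 K.
Then I = σT⁴ = 5.670×10⁻⁸×(98.7394)⁴ = 5.39 W/m².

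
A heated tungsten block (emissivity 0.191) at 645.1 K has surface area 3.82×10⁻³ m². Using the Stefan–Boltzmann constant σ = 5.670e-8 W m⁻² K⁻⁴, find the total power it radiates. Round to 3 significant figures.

P ≈ 7.16 W

Area A = 3.82×10⁻³ m².
P = εσAT⁴ = 0.191 × 5.670×10⁻⁸ × 3.82×10⁻³ × (645.1)⁴ = 7.16 W.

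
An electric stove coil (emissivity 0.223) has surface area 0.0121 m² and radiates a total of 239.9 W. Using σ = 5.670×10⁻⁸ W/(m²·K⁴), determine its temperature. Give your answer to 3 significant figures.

T ≈ 1.12×10³ K

Area A = 0.0121 m².
P = εσAT⁴ ⇒ T = (P/(εσA))^(1/4) = (239.9/(0.223×5.670×10⁻⁸×0.0121))^(1/4) = 1.12×10³ K.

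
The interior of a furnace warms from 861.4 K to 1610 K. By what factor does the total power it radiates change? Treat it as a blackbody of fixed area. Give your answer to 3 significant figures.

P ∝ T⁴, so P₂/P₁ = (T₂/T₁)⁴ = (1610/861.4)⁴ = (1.86905)⁴ = 12.2.

P₂/P₁ ≈ 12.2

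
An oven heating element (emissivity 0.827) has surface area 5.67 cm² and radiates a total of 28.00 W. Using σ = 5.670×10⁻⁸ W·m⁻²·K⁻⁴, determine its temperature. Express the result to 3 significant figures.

Area A = 5.67 cm² = 5.67×10⁻⁴ m².
P = εσAT⁴ ⇒ T = (P/(εσA))^(1/4) = (28.00/(0.827×5.670×10⁻⁸×5.67×10⁻⁴))^(1/4) = 1.01×10³ K.

T ≈ 1.01×10³ K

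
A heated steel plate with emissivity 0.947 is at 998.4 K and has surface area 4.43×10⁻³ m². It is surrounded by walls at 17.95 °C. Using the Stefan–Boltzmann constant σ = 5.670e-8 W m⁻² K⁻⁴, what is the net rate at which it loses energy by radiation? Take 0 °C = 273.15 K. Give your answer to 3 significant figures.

Net loss ≈ 235 W

Surroundings: T = 17.95 °C + 273.15 = 291.10 K.
Area A = 4.43×10⁻³ m².
Net radiated power P_net = εσA(T⁴ − T₀⁴) = 0.947×5.670×10⁻⁸×4.43×10⁻³×(998.4⁴ − 291.10⁴).
T⁴ − T₀⁴ = 9.93615×10¹¹ − 7.18073×10⁹ = 9.86434×10¹¹ K⁴, so P_net = 235 W.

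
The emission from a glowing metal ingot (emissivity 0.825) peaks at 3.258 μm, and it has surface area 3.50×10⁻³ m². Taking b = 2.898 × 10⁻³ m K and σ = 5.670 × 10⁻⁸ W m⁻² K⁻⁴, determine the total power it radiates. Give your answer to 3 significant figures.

P ≈ 102 W

Wien's law: T = b/λ_max = 2.898×10⁻³/3.258×10⁻⁶ = 889.503 K.
Area A = 3.50×10⁻³ m².
Then P = εσAT⁴ = 0.825×5.670×10⁻⁸×3.50×10⁻³×(889.503)⁴ = 102 W.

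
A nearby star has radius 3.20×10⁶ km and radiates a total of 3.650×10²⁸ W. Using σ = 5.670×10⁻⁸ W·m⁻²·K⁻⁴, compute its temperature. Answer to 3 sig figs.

T ≈ 8.41×10³ K

Surface area A = 4πR² = 4π(3.20×10⁹ m)² = 1.28680×10²⁰ m².
P = σAT⁴ ⇒ T = (P/(σA))^(1/4) = (3.650×10²⁸/(5.670×10⁻⁸×1.28680×10²⁰))^(1/4) = 8.41×10³ K.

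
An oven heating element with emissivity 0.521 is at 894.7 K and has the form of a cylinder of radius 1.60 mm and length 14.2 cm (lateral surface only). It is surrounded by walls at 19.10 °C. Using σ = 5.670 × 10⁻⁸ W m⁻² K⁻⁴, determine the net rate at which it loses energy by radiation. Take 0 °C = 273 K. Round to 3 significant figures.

Surroundings: T = 19.10 °C + 273 = 292.10 K.
Lateral area A = 2πrL = 2π×1.60×10⁻³×0.142 = 1.42754×10⁻³ m².
Net radiated power P_net = εσA(T⁴ − T₀⁴) = 0.521×5.670×10⁻⁸×1.42754×10⁻³×(894.7⁴ − 292.10⁴).
T⁴ − T₀⁴ = 6.40781×10¹¹ − 7.27991×10⁹ = 6.33501×10¹¹ K⁴, so P_net = 26.7 W.

Net loss ≈ 26.7 W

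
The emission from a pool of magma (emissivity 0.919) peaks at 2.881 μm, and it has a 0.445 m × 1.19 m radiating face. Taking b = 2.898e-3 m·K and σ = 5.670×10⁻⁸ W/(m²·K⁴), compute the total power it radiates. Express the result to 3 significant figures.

P ≈ 2.83×10⁴ W

Wien's law: T = b/λ_max = 2.898×10⁻³/2.881×10⁻⁶ = 1005.90 K.
Area A = 0.445 × 1.19 = 0.52955 m².
Then P = εσAT⁴ = 0.919×5.670×10⁻⁸×0.52955×(1005.90)⁴ = 2.83×10⁴ W.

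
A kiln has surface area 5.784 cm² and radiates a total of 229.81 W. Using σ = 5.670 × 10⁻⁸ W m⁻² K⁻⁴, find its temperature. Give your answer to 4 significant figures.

T ≈ 1627 K

Area A = 5.784 cm² = 5.784×10⁻⁴ m².
P = σAT⁴ ⇒ T = (P/(σA))^(1/4) = (229.81/(5.670×10⁻⁸×5.784×10⁻⁴))^(1/4) = 1627 K.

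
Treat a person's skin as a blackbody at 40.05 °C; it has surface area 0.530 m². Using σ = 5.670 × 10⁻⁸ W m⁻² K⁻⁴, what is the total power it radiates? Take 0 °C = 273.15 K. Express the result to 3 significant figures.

P ≈ 289 W

T = 40.05 °C + 273.15 = 313.20 K.
Area A = 0.530 m².
P = σAT⁴ = 5.670×10⁻⁸ × 0.530 × (313.20)⁴ = 289 W.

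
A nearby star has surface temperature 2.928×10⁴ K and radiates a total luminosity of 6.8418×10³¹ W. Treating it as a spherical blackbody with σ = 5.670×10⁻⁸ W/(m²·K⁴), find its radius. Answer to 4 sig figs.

L = 4πR²σT⁴ ⇒ R = √(L/(4πσT⁴)).
σT⁴ = 4.16742×10¹⁰ W/m², so R = √(6.8418×10³¹/(4π×4.16742×10¹⁰)) = 1.143×10¹⁰ m.

R ≈ 1.143×10¹⁰ m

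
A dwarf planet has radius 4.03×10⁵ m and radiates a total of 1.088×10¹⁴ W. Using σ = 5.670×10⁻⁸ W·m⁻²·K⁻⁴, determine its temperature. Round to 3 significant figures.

T ≈ 175 K

Surface area A = 4πR² = 4π(4.03×10⁵ m)² = 2.04089×10¹² m².
P = σAT⁴ ⇒ T = (P/(σA))^(1/4) = (1.088×10¹⁴/(5.670×10⁻⁸×2.04089×10¹²))^(1/4) = 175 K.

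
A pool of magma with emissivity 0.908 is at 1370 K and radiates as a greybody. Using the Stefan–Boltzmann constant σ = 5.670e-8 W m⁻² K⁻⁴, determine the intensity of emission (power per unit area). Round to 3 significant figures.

Stefan–Boltzmann: I = εσT⁴ = 0.908 × 5.670×10⁻⁸ × (1370)⁴ = 1.81×10⁵ W/m².

I ≈ 1.81×10⁵ W/m²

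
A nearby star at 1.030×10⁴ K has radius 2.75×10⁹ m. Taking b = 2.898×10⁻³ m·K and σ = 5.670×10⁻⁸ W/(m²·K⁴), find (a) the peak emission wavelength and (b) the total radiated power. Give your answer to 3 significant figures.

λ_max ≈ 281 nm; P ≈ 6.06×10²⁸ W

(a) λ_max = b/T = 2.898×10⁻³/1.030×10⁴ = 2.814×10⁻⁷ m = 281 nm.
Surface area A = 4πR² = 4π(2.75×10⁹ m)² = 9.50332×10¹⁹ m².
(b) P = σAT⁴ = 5.670×10⁻⁸×9.50332×10¹⁹×(1.030×10⁴)⁴ = 6.06×10²⁸ W.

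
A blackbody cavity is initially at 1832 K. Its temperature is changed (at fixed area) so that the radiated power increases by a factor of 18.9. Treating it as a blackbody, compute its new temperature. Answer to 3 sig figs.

P ∝ T⁴, so T₂/T₁ = (P₂/P₁)^(1/4) = (18.9)^(1/4) = 2.08505.
T₂ = 1832 × 2.08505 = 3.82×10³ K.

T₂ ≈ 3.82×10³ K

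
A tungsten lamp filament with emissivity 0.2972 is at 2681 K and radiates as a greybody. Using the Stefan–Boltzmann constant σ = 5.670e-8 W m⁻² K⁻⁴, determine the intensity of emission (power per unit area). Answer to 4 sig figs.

Stefan–Boltzmann: I = εσT⁴ = 0.2972 × 5.670×10⁻⁸ × (2681)⁴ = 8.706×10⁵ W/m².

I ≈ 8.706×10⁵ W/m²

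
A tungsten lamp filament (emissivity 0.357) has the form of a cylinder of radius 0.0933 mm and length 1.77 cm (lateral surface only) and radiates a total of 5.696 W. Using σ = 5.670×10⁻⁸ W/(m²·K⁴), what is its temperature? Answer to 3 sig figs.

Lateral area A = 2πrL = 2π×9.33×10⁻⁵×0.0177 = 1.03761×10⁻⁵ m².
P = εσAT⁴ ⇒ T = (P/(εσA))^(1/4) = (5.696/(0.357×5.670×10⁻⁸×1.03761×10⁻⁵))^(1/4) = 2.28×10³ K.

T ≈ 2.28×10³ K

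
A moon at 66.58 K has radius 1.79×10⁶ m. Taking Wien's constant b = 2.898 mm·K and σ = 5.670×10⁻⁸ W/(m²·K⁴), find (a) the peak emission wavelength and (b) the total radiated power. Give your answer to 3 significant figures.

λ_max ≈ 43.5 μm; P ≈ 4.49×10¹³ W

(a) λ_max = b/T = 2.898×10⁻³/66.58 = 4.353×10⁻⁵ m = 43.5 μm.
Surface area A = 4πR² = 4π(1.79×10⁶ m)² = 4.02639×10¹³ m².
(b) P = σAT⁴ = 5.670×10⁻⁸×4.02639×10¹³×(66.58)⁴ = 4.49×10¹³ W.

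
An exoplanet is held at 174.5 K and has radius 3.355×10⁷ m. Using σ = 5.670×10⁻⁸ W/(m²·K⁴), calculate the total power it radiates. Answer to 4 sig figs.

P ≈ 7.436×10¹⁷ W

Surface area A = 4πR² = 4π(3.355×10⁷ m)² = 1.41447×10¹⁶ m².
P = σAT⁴ = 5.670×10⁻⁸ × 1.41447×10¹⁶ × (174.5)⁴ = 7.436×10¹⁷ W.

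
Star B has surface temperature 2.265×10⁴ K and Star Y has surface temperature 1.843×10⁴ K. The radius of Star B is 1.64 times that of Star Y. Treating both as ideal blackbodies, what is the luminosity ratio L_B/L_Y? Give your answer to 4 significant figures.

L ∝ R²T⁴, so L_B/L_Y = (R_B/R_Y)²(T_B/T_Y)⁴ = (1.64)² × (2.265×10⁴/1.843×10⁴)⁴ = 2.6896 × 2.28124 = 6.136.

L_B/L_Y ≈ 6.136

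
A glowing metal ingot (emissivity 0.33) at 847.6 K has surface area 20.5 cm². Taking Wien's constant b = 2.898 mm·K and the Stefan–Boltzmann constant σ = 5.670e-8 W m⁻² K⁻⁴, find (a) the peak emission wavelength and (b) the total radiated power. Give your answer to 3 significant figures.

λ_max ≈ 3.42 μm; P ≈ 19.8 W

(a) λ_max = b/T = 2.898×10⁻³/847.6 = 3.419×10⁻⁶ m = 3.42 μm.
Area A = 20.5 cm² = 2.05×10⁻³ m².
(b) P = εσAT⁴ = 0.33×5.670×10⁻⁸×2.05×10⁻³×(847.6)⁴ = 19.8 W.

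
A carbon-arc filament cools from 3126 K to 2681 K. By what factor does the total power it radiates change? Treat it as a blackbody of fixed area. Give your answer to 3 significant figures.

P₂/P₁ ≈ 0.541

P ∝ T⁴, so P₂/P₁ = (T₂/T₁)⁴ = (2681/3126)⁴ = (0.857646)⁴ = 0.541.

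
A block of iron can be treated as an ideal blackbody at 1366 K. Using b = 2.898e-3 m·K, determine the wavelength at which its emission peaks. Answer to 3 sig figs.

λ_max ≈ 2.12 μm

Wien's displacement law: λ_max = b/T = (2.898×10⁻³ m·K)/(1366 K) = 2.122×10⁻⁶ m.
That is 2.12 μm, in the infrared range.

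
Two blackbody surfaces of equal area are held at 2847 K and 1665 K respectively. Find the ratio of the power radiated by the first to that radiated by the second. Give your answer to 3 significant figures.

With equal areas, P₁/P₂ = (T₁/T₂)⁴ = (2847/1665)⁴ = 8.55.

P₁/P₂ ≈ 8.55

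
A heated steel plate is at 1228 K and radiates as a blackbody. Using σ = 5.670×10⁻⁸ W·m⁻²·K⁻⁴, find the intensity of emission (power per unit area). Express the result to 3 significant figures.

I ≈ 1.29×10⁵ W/m²

Stefan–Boltzmann: I = σT⁴ = 5.670×10⁻⁸ × (1228)⁴ = 1.29×10⁵ W/m².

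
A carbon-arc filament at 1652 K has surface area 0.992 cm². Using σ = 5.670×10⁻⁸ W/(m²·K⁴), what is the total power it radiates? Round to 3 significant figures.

P ≈ 41.9 W

Area A = 0.992 cm² = 9.92×10⁻⁵ m².
P = σAT⁴ = 5.670×10⁻⁸ × 9.92×10⁻⁵ × (1652)⁴ = 41.9 W.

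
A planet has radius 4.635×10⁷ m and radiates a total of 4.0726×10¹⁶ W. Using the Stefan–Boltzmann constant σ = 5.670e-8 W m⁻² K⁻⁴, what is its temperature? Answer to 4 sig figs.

Surface area A = 4πR² = 4π(4.635×10⁷ m)² = 2.69966×10¹⁶ m².
P = σAT⁴ ⇒ T = (P/(σA))^(1/4) = (4.0726×10¹⁶/(5.670×10⁻⁸×2.69966×10¹⁶))^(1/4) = 71.82 K.

T ≈ 71.82 K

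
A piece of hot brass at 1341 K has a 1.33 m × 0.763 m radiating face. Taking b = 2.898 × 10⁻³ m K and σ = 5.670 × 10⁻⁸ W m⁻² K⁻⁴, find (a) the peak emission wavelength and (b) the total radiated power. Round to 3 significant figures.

λ_max ≈ 2.16×10³ nm; P ≈ 1.86×10⁵ W

(a) λ_max = b/T = 2.898×10⁻³/1341 = 2.161×10⁻⁶ m = 2.16×10³ nm.
Area A = 1.33 × 0.763 = 1.01479 m².
(b) P = σAT⁴ = 5.670×10⁻⁸×1.01479×(1341)⁴ = 1.86×10⁵ W.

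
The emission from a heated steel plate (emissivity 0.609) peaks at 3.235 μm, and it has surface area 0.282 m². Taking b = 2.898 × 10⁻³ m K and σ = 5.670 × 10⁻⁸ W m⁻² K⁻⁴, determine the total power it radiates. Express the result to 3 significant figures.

Wien's law: T = b/λ_max = 2.898×10⁻³/3.235×10⁻⁶ = 895.827 K.
Area A = 0.282 m².
Then P = εσAT⁴ = 0.609×5.670×10⁻⁸×0.282×(895.827)⁴ = 6.27×10³ W.

P ≈ 6.27×10³ W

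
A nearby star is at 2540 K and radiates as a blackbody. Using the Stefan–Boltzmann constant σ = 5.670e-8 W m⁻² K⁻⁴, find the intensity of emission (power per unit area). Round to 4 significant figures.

Stefan–Boltzmann: I = σT⁴ = 5.670×10⁻⁸ × (2540)⁴ = 2.360×10⁶ W/m².

I ≈ 2.360×10⁶ W/m²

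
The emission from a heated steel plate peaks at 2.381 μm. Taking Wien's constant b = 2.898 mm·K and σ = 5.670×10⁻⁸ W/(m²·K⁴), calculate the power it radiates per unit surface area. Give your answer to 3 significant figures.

Wien's law: T = b/λ_max = 2.898×10⁻³/2.381×10⁻⁶ = 1217.14 K.
Then I = σT⁴ = 5.670×10⁻⁸×(1217.14)⁴ = 1.24×10⁵ W/m².

I ≈ 1.24×10⁵ W/m²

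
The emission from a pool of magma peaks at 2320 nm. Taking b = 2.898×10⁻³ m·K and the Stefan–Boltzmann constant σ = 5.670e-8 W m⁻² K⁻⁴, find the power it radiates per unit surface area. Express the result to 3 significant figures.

I ≈ 1.38×10⁵ W/m²

Wien's law: T = b/λ_max = 2.898×10⁻³/2.320×10⁻⁶ = 1249.14 K.
Then I = σT⁴ = 5.670×10⁻⁸×(1249.14)⁴ = 1.38×10⁵ W/m².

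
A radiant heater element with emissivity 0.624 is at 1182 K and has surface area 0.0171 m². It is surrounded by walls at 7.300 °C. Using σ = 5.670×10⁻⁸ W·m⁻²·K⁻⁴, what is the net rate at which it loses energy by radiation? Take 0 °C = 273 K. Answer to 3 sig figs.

Net loss ≈ 1.18×10³ W

Surroundings: T = 7.300 °C + 273 = 280.300 K.
Area A = 0.0171 m².
Net radiated power P_net = εσA(T⁴ − T₀⁴) = 0.624×5.670×10⁻⁸×0.0171×(1182⁴ − 280.300⁴).
T⁴ − T₀⁴ = 1.95196×10¹² − 6.17294×10⁹ = 1.94579×10¹² K⁴, so P_net = 1.18×10³ W.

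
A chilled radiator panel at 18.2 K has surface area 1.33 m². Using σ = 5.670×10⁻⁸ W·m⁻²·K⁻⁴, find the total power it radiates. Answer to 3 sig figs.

Area A = 1.33 m².
P = σAT⁴ = 5.670×10⁻⁸ × 1.33 × (18.2)⁴ = 8.27×10⁻³ W.

P ≈ 8.27×10⁻³ W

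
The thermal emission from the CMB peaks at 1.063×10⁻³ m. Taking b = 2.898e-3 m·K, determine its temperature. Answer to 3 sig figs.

T ≈ 2.73 K

Wien's law gives T = b/λ_max = (2.898×10⁻³ m·K)/(1.063×10⁻³ m) = 2.73 K.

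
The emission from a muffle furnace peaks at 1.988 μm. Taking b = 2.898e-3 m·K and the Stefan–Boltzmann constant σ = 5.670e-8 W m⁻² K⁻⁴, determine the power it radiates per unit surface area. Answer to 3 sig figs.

Wien's law: T = b/λ_max = 2.898×10⁻³/1.988×10⁻⁶ = 1457.75 K.
Then I = σT⁴ = 5.670×10⁻⁸×(1457.75)⁴ = 2.56×10⁵ W/m².

I ≈ 2.56×10⁵ W/m²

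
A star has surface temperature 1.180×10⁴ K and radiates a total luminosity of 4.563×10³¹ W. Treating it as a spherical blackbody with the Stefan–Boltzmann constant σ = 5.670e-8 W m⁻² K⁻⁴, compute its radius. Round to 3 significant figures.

L = 4πR²σT⁴ ⇒ R = √(L/(4πσT⁴)).
σT⁴ = 1.09929×10⁹ W/m², so R = √(4.563×10³¹/(4π×1.09929×10⁹)) = 5.75×10¹⁰ m.

R ≈ 5.75×10¹⁰ m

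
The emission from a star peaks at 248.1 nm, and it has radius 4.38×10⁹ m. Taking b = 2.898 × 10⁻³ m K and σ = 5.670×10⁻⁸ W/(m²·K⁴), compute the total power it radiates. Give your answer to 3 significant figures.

Wien's law: T = b/λ_max = 2.898×10⁻³/2.481×10⁻⁷ = 11680.8 K.
Surface area A = 4πR² = 4π(4.38×10⁹ m)² = 2.41078×10²⁰ m².
Then P = σAT⁴ = 5.670×10⁻⁸×2.41078×10²⁰×(11680.8)⁴ = 2.54×10²⁹ W.

P ≈ 2.54×10²⁹ W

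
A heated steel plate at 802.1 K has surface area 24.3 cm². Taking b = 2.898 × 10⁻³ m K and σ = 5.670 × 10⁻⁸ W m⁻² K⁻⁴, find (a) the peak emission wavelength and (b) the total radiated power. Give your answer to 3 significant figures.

(a) λ_max = b/T = 2.898×10⁻³/802.1 = 3.613×10⁻⁶ m = 3.61 μm.
Area A = 24.3 cm² = 2.43×10⁻³ m².
(b) P = σAT⁴ = 5.670×10⁻⁸×2.43×10⁻³×(802.1)⁴ = 57.0 W.

λ_max ≈ 3.61 μm; P ≈ 57.0 W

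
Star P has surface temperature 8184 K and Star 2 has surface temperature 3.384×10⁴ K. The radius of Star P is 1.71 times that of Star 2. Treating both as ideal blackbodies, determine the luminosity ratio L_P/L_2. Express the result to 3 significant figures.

L_P/L_2 ≈ 0.0100

L ∝ R²T⁴, so L_P/L_2 = (R_P/R_2)²(T_P/T_2)⁴ = (1.71)² × (8184/3.384×10⁴)⁴ = 2.9241 × 3.42091×10⁻³ = 0.0100.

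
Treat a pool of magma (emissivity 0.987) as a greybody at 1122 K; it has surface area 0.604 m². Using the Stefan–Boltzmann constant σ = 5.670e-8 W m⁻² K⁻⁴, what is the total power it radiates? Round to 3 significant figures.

Area A = 0.604 m².
P = εσAT⁴ = 0.987 × 5.670×10⁻⁸ × 0.604 × (1122)⁴ = 5.36×10⁴ W.

P ≈ 5.36×10⁴ W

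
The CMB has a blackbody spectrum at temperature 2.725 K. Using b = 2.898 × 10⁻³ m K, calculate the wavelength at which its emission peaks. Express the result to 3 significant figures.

Wien's displacement law: λ_max = b/T = (2.898×10⁻³ m·K)/(2.725 K) = 1.063×10⁻³ m.
That is 1.06×10⁻³ m, in the microwave range.

λ_max ≈ 1.06×10⁻³ m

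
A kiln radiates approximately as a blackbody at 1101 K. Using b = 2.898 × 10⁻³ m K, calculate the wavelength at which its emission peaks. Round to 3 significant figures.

λ_max ≈ 2.63 μm

Wien's displacement law: λ_max = b/T = (2.898×10⁻³ m·K)/(1101 K) = 2.632×10⁻⁶ m.
That is 2.63 μm, in the infrared range.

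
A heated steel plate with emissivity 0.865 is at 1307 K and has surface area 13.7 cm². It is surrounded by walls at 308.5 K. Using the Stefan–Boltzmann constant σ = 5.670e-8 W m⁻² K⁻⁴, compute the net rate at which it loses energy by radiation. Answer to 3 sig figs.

Net loss ≈ 195 W

Area A = 13.7 cm² = 1.37×10⁻³ m².
Net radiated power P_net = εσA(T⁴ − T₀⁴) = 0.865×5.670×10⁻⁸×1.37×10⁻³×(1307⁴ − 308.5⁴).
T⁴ − T₀⁴ = 2.91811×10¹² − 9.05776×10⁹ = 2.90905×10¹² K⁴, so P_net = 195 W.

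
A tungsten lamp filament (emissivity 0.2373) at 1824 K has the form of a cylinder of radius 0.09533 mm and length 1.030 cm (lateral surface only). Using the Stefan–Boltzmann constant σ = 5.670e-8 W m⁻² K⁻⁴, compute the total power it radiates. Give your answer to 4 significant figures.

P ≈ 0.9188 W

Lateral area A = 2πrL = 2π×9.533×10⁻⁵×0.01030 = 6.16945×10⁻⁶ m².
P = εσAT⁴ = 0.2373 × 5.670×10⁻⁸ × 6.16945×10⁻⁶ × (1824)⁴ = 0.9188 W.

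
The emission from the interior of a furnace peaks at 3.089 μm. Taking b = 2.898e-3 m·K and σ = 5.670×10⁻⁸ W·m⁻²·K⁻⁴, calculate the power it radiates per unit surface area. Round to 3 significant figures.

I ≈ 4.39×10⁴ W/m²

Wien's law: T = b/λ_max = 2.898×10⁻³/3.089×10⁻⁶ = 938.168 K.
Then I = σT⁴ = 5.670×10⁻⁸×(938.168)⁴ = 4.39×10⁴ W/m².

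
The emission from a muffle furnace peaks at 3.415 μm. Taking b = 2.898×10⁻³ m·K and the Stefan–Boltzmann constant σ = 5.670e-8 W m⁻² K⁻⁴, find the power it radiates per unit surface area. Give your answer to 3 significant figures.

Wien's law: T = b/λ_max = 2.898×10⁻³/3.415×10⁻⁶ = 848.609 K.
Then I = σT⁴ = 5.670×10⁻⁸×(848.609)⁴ = 2.94×10⁴ W/m².

I ≈ 2.94×10⁴ W/m²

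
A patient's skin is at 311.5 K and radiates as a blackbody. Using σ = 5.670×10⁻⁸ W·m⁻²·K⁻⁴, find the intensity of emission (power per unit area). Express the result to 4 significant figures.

Stefan–Boltzmann: I = σT⁴ = 5.670×10⁻⁸ × (311.5)⁴ = 533.8 W/m².

I ≈ 533.8 W/m²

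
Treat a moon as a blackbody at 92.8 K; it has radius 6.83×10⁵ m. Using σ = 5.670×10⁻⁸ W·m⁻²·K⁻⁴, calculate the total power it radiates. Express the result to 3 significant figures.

P ≈ 2.47×10¹³ W

Surface area A = 4πR² = 4π(6.83×10⁵ m)² = 5.86207×10¹² m².
P = σAT⁴ = 5.670×10⁻⁸ × 5.86207×10¹² × (92.8)⁴ = 2.47×10¹³ W.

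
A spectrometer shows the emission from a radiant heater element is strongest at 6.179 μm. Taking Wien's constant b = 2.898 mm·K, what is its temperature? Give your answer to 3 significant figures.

T ≈ 469 K

Wien's law gives T = b/λ_max = (2.898×10⁻³ m·K)/(6.179×10⁻⁶ m) = 469 K.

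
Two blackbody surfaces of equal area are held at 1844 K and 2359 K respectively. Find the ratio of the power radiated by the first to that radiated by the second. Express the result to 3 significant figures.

P₁/P₂ ≈ 0.373

With equal areas, P₁/P₂ = (T₁/T₂)⁴ = (1844/2359)⁴ = 0.373.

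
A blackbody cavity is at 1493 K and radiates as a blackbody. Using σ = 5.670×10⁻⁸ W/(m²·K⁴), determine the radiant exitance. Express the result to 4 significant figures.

Stefan–Boltzmann: I = σT⁴ = 5.670×10⁻⁸ × (1493)⁴ = 2.817×10⁵ W/m².

I ≈ 2.817×10⁵ W/m²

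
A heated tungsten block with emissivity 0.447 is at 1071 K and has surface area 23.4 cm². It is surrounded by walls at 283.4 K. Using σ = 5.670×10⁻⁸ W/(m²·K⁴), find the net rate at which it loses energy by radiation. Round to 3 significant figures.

Net loss ≈ 77.6 W

Area A = 23.4 cm² = 2.34×10⁻³ m².
Net radiated power P_net = εσA(T⁴ − T₀⁴) = 0.447×5.670×10⁻⁸×2.34×10⁻³×(1071⁴ − 283.4⁴).
T⁴ − T₀⁴ = 1.31570×10¹² − 6.45059×10⁹ = 1.30925×10¹² K⁴, so P_net = 77.6 W.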